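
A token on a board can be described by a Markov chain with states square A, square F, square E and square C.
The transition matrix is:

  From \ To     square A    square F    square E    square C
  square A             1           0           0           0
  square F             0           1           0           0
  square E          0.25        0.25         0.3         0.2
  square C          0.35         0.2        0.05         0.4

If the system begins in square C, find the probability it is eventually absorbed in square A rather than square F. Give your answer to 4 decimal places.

Let h(s) be the probability of absorption at square A starting from transient state s. Then h(square A) = 1 and h(square F) = 0. By first-step analysis:
h(square E) = 0.25·1 + 0.25·0 + 0.3·h(square E) + 0.2·h(square C)
h(square C) = 0.35·1 + 0.2·0 + 0.05·h(square E) + 0.4·h(square C)
Solving: h(square E) = 0.5366, h(square C) = 0.6280.
Starting from square C, the probability is 0.6280.

0.6280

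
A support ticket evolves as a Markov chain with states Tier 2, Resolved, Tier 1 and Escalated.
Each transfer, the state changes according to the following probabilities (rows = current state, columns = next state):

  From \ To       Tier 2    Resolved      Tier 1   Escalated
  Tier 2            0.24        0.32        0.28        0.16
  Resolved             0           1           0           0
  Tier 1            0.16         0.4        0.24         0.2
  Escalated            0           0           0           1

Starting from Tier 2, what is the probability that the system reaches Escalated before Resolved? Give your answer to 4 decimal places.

Let h(s) be the probability of absorption at Escalated starting from transient state s. Then h(Escalated) = 1 and h(Resolved) = 0. By first-step analysis:
h(Tier 2) = 0.24·h(Tier 2) + 0.32·0 + 0.28·h(Tier 1) + 0.16·1
h(Tier 1) = 0.16·h(Tier 2) + 0.4·0 + 0.24·h(Tier 1) + 0.2·1
Solving: h(Tier 2) = 0.3333, h(Tier 1) = 0.3333.
Starting from Tier 2, the probability is 0.3333.

0.3333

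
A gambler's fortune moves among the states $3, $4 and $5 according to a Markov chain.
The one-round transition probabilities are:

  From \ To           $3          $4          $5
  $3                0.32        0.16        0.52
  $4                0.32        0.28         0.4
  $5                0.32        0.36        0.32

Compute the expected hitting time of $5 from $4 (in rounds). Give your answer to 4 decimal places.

2.2810

Let t(s) be the expected number of rounds to first reach $5 from state s, with t($5) = 0. Conditioning on the first round:
t($3) = 1 + 0.32·t($3) + 0.16·t($4)
t($4) = 1 + 0.32·t($3) + 0.28·t($4)
Solving: t($3) = 2.0073, t($4) = 2.2810.
Expected rounds from $4 to $5: 2.2810.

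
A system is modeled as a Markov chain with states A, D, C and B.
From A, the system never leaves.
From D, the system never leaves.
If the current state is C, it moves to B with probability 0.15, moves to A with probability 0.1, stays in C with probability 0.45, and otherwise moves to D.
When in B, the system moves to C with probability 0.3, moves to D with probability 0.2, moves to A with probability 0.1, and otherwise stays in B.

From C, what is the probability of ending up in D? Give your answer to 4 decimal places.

0.7368

Let h(s) be the probability of absorption at D starting from transient state s. Then h(D) = 1 and h(A) = 0. By first-step analysis:
h(C) = 0.1·0 + 0.3·1 + 0.45·h(C) + 0.15·h(B)
h(B) = 0.1·0 + 0.2·1 + 0.3·h(C) + 0.4·h(B)
Solving: h(C) = 0.7368, h(B) = 0.7018.
Starting from C, the probability is 0.7368.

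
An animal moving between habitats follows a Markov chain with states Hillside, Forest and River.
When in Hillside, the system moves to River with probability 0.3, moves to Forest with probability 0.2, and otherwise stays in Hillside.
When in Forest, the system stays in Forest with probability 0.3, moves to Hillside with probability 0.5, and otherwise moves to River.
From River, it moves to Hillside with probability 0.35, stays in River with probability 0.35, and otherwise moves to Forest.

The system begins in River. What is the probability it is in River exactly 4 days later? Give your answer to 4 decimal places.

Propagate the distribution vector 4 days from River.
After 0 days: (0.0000, 0.0000, 1.0000)
After 1 day: (0.3500, 0.3000, 0.3500)
After 2 days: (0.4475, 0.2650, 0.2875)
After 3 days: (0.4569, 0.2553, 0.2879)
After 4 days: (0.4568, 0.2543, 0.2889)
P(in River after 4 days) = 0.2889

0.2889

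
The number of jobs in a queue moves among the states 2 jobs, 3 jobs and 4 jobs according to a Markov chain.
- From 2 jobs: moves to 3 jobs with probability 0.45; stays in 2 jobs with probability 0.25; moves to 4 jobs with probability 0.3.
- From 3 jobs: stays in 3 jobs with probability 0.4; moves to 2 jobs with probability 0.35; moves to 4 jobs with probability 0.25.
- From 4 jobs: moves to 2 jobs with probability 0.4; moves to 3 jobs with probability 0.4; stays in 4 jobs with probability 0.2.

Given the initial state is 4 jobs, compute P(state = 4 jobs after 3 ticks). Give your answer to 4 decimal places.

0.2530

Propagate the distribution vector 3 ticks from 4 jobs.
After 0 ticks: (0.0000, 0.0000, 1.0000)
After 1 tick: (0.4000, 0.4000, 0.2000)
After 2 ticks: (0.3200, 0.4200, 0.2600)
After 3 ticks: (0.3310, 0.4160, 0.2530)
P(in 4 jobs after 3 ticks) = 0.2530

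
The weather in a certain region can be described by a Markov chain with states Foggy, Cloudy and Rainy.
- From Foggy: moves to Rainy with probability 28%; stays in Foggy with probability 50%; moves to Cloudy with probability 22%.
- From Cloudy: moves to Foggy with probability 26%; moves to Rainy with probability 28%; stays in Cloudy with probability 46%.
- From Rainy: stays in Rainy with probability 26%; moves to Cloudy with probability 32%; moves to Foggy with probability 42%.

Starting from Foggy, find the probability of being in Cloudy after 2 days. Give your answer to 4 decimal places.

0.3008

Sum over the intermediate state after 1 day:
P = P(Foggy→Foggy)·P(Foggy→Cloudy) + P(Foggy→Cloudy)·P(Cloudy→Cloudy) + P(Foggy→Rainy)·P(Rainy→Cloudy)
  = 0.5×0.22 + 0.22×0.46 + 0.28×0.32
  = 0.1100 + 0.1012 + 0.0896 = 0.3008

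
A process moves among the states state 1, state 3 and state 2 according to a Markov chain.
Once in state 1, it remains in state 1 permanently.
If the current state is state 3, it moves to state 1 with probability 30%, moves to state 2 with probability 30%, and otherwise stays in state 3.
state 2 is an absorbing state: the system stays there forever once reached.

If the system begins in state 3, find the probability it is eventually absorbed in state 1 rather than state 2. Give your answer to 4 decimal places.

Let h(s) be the probability of absorption at state 1 starting from transient state s. Then h(state 1) = 1 and h(state 2) = 0. By first-step analysis:
h(state 3) = 0.3·1 + 0.4·h(state 3) + 0.3·0
Solving: h(state 3) = 0.5000.
Starting from state 3, the probability is 0.5000.

0.5000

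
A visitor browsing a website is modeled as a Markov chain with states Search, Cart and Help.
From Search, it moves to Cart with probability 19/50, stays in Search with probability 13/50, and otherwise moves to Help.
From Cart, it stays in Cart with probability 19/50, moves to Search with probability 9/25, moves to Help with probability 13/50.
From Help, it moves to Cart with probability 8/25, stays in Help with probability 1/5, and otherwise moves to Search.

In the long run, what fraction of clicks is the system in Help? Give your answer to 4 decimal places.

Let the stationary distribution be π with π = πP and π_1 + π_2 + π_3 = 1.
π_1 = 0.26·π_1 + 0.36·π_2 + 0.48·π_3
π_2 = 0.38·π_1 + 0.38·π_2 + 0.32·π_3
Solving with the normalization constraint gives π = (0.3577, 0.3633, 0.2790).
So the stationary probability of Help is 0.2790.

0.2790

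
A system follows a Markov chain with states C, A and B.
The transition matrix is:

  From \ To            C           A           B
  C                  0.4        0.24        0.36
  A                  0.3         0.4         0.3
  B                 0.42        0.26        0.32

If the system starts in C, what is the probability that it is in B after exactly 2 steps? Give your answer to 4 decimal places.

Sum over the intermediate state after 1 step:
P = P(C→C)·P(C→B) + P(C→A)·P(A→B) + P(C→B)·P(B→B)
  = 0.4×0.36 + 0.24×0.3 + 0.36×0.32
  = 0.1440 + 0.0720 + 0.1152 = 0.3312

0.3312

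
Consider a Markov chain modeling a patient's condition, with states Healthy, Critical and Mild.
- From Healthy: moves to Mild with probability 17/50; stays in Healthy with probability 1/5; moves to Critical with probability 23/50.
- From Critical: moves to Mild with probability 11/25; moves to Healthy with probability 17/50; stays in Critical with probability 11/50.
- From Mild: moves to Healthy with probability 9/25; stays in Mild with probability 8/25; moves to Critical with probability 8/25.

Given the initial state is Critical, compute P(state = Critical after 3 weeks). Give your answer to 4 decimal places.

0.3276

Propagate the distribution vector 3 weeks from Critical.
After 0 weeks: (0.0000, 1.0000, 0.0000)
After 1 week: (0.3400, 0.2200, 0.4400)
After 2 weeks: (0.3012, 0.3456, 0.3532)
After 3 weeks: (0.3049, 0.3276, 0.3675)
P(in Critical after 3 weeks) = 0.3276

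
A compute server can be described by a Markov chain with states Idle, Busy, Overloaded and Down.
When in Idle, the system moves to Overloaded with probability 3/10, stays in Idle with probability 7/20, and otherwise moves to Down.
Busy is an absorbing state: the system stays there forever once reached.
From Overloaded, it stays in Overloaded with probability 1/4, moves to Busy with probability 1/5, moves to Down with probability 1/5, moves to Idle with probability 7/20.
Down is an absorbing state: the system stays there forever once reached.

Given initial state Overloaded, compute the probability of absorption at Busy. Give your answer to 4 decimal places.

Let h(s) be the probability of absorption at Busy starting from transient state s. Then h(Busy) = 1 and h(Down) = 0. By first-step analysis:
h(Idle) = 0.35·h(Idle) + 0.3·h(Overloaded) + 0.35·0
h(Overloaded) = 0.35·h(Idle) + 0.2·1 + 0.25·h(Overloaded) + 0.2·0
Solving: h(Idle) = 0.1569, h(Overloaded) = 0.3399.
Starting from Overloaded, the probability is 0.3399.

0.3399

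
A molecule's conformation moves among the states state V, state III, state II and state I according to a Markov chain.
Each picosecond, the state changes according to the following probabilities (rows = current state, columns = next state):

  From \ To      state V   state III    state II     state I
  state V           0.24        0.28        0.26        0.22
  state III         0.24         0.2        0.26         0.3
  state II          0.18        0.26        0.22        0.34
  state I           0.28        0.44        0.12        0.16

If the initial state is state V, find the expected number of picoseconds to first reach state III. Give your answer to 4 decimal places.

Let t(s) be the expected number of picoseconds to first reach state III from state s, with t(state III) = 0. Conditioning on the first picosecond:
t(state V) = 1 + 0.24·t(state V) + 0.26·t(state II) + 0.22·t(state I)
t(state II) = 1 + 0.18·t(state V) + 0.22·t(state II) + 0.34·t(state I)
t(state I) = 1 + 0.28·t(state V) + 0.12·t(state II) + 0.16·t(state I)
Solving: t(state V) = 3.1970, t(state II) = 3.2027, t(state I) = 2.7137.
Expected picoseconds from state V to state III: 3.1970.

3.1970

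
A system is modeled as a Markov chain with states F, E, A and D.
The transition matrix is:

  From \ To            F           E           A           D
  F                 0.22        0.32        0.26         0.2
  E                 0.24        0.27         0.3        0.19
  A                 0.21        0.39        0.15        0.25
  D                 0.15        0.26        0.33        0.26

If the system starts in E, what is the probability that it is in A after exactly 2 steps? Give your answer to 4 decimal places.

0.2511

Propagate the distribution vector 2 steps from E.
After 0 steps: (0.0000, 1.0000, 0.0000, 0.0000)
After 1 step: (0.2400, 0.2700, 0.3000, 0.1900)
After 2 steps: (0.2091, 0.3161, 0.2511, 0.2237)
P(in A after 2 steps) = 0.2511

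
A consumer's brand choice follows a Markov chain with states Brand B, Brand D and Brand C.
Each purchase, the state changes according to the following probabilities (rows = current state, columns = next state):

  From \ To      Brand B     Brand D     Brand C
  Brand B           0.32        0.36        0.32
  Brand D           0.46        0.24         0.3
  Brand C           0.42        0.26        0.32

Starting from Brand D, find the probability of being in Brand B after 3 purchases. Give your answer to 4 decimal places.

0.3937

Propagate the distribution vector 3 purchases from Brand D.
After 0 purchases: (0.0000, 1.0000, 0.0000)
After 1 purchase: (0.4600, 0.2400, 0.3000)
After 2 purchases: (0.3836, 0.3012, 0.3152)
After 3 purchases: (0.3937, 0.2923, 0.3140)
P(in Brand B after 3 purchases) = 0.3937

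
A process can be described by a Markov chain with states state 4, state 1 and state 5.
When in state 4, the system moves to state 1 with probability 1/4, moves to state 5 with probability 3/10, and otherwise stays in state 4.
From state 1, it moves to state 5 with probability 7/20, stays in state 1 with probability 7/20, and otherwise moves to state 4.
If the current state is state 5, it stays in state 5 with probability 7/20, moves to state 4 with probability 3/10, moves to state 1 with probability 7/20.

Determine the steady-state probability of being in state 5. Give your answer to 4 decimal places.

0.3324

Let the stationary distribution be π with π = πP and π_1 + π_2 + π_3 = 1.
π_1 = 0.45·π_1 + 0.3·π_2 + 0.3·π_3
π_2 = 0.25·π_1 + 0.35·π_2 + 0.35·π_3
Solving with the normalization constraint gives π = (0.3529, 0.3147, 0.3324).
So the stationary probability of state 5 is 0.3324.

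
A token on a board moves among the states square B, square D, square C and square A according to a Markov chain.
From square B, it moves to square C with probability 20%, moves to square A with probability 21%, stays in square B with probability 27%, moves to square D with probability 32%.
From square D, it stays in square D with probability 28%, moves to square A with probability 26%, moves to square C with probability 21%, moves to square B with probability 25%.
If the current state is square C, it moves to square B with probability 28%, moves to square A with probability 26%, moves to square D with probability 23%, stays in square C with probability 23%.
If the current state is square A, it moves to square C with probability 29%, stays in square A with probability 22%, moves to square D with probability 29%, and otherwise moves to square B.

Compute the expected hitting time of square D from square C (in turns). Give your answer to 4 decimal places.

Let t(s) be the expected number of turns to first reach square D from state s, with t(square D) = 0. Conditioning on the first turn:
t(square B) = 1 + 0.27·t(square B) + 0.2·t(square C) + 0.21·t(square A)
t(square C) = 1 + 0.28·t(square B) + 0.23·t(square C) + 0.26·t(square A)
t(square A) = 1 + 0.2·t(square B) + 0.29·t(square C) + 0.22·t(square A)
Solving: t(square B) = 3.4145, t(square C) = 3.7382, t(square A) = 3.5474.
Expected turns from square C to square D: 3.7382.

3.7382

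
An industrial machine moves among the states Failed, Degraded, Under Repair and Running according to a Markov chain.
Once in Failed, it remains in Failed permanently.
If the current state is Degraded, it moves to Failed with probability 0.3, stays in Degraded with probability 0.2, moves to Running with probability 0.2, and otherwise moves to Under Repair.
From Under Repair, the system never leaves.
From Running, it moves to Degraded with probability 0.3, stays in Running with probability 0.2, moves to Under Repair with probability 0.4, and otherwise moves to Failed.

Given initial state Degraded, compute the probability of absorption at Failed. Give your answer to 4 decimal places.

0.4483

Let h(s) be the probability of absorption at Failed starting from transient state s. Then h(Failed) = 1 and h(Under Repair) = 0. By first-step analysis:
h(Degraded) = 0.3·1 + 0.2·h(Degraded) + 0.3·0 + 0.2·h(Running)
h(Running) = 0.1·1 + 0.3·h(Degraded) + 0.4·0 + 0.2·h(Running)
Solving: h(Degraded) = 0.4483, h(Running) = 0.2931.
Starting from Degraded, the probability is 0.4483.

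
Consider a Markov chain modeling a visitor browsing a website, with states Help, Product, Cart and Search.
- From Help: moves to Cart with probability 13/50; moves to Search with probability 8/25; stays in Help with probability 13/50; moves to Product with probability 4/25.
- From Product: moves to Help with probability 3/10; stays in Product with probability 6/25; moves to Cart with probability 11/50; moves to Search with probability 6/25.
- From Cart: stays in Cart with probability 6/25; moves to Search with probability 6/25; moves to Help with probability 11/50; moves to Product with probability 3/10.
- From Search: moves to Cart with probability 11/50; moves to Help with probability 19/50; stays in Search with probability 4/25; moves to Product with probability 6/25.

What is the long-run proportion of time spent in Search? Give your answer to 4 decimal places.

Let the stationary distribution be π with π = πP and π_1 + π_2 + π_3 + π_4 = 1.
π_1 = 0.26·π_1 + 0.3·π_2 + 0.22·π_3 + 0.38·π_4
π_2 = 0.16·π_1 + 0.24·π_2 + 0.3·π_3 + 0.24·π_4
π_3 = 0.26·π_1 + 0.22·π_2 + 0.24·π_3 + 0.22·π_4
Solving with the normalization constraint gives π = (0.2890, 0.2311, 0.2363, 0.2436).
So the stationary probability of Search is 0.2436.

0.2436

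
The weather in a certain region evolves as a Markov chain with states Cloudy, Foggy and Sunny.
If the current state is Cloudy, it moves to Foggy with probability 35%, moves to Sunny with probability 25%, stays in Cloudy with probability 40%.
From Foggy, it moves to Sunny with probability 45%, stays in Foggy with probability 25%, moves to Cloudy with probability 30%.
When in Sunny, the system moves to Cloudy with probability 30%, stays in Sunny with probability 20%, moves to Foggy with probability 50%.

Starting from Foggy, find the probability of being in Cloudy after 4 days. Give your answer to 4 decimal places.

Propagate the distribution vector 4 days from Foggy.
After 0 days: (0.0000, 1.0000, 0.0000)
After 1 day: (0.3000, 0.2500, 0.4500)
After 2 days: (0.3300, 0.3925, 0.2775)
After 3 days: (0.3330, 0.3524, 0.3146)
After 4 days: (0.3333, 0.3620, 0.3047)
P(in Cloudy after 4 days) = 0.3333

0.3333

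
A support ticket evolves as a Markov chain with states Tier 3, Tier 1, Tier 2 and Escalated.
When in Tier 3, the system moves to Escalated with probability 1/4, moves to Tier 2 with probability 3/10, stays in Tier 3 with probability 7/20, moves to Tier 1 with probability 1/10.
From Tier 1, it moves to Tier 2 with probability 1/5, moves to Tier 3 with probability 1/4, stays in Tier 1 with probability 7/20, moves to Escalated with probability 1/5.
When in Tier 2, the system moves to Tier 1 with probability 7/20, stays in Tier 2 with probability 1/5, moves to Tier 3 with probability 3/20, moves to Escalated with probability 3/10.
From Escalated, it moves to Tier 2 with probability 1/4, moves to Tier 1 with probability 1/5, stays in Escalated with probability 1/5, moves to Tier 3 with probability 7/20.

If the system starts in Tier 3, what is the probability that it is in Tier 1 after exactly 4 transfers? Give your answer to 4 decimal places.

Propagate the distribution vector 4 transfers from Tier 3.
After 0 transfers: (1.0000, 0.0000, 0.0000, 0.0000)
After 1 transfer: (0.3500, 0.1000, 0.3000, 0.2500)
After 2 transfers: (0.2800, 0.2250, 0.2475, 0.2475)
After 3 transfers: (0.2780, 0.2429, 0.2404, 0.2388)
After 4 transfers: (0.2776, 0.2447, 0.2397, 0.2379)
P(in Tier 1 after 4 transfers) = 0.2447

0.2447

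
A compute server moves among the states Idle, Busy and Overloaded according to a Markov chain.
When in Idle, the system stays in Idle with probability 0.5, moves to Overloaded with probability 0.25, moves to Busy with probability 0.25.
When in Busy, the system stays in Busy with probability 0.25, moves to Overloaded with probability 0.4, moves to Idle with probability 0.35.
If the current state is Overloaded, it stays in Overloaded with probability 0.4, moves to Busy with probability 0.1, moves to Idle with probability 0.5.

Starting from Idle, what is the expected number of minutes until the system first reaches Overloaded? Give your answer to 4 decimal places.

3.4783

Let t(s) be the expected number of minutes to first reach Overloaded from state s, with t(Overloaded) = 0. Conditioning on the first minute:
t(Idle) = 1 + 0.5·t(Idle) + 0.25·t(Busy)
t(Busy) = 1 + 0.35·t(Idle) + 0.25·t(Busy)
Solving: t(Idle) = 3.4783, t(Busy) = 2.9565.
Expected minutes from Idle to Overloaded: 3.4783.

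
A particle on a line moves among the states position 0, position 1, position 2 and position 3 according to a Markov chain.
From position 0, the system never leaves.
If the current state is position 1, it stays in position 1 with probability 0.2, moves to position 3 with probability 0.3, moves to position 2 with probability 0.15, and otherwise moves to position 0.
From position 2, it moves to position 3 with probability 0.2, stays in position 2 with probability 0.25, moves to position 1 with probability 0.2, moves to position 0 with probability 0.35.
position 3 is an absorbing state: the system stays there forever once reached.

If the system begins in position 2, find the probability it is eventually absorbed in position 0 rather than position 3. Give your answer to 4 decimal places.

Let h(s) be the probability of absorption at position 0 starting from transient state s. Then h(position 0) = 1 and h(position 3) = 0. By first-step analysis:
h(position 1) = 0.35·1 + 0.2·h(position 1) + 0.15·h(position 2) + 0.3·0
h(position 2) = 0.35·1 + 0.2·h(position 1) + 0.25·h(position 2) + 0.2·0
Solving: h(position 1) = 0.5526, h(position 2) = 0.6140.
Starting from position 2, the probability is 0.6140.

0.6140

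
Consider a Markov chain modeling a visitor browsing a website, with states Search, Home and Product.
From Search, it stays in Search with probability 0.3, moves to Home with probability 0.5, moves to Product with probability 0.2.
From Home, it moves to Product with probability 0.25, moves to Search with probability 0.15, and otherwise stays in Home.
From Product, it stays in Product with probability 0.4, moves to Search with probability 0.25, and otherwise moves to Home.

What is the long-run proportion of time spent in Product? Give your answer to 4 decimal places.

Let the stationary distribution be π with π = πP and π_1 + π_2 + π_3 = 1.
π_1 = 0.3·π_1 + 0.15·π_2 + 0.25·π_3
π_2 = 0.5·π_1 + 0.6·π_2 + 0.35·π_3
Solving with the normalization constraint gives π = (0.2096, 0.5086, 0.2818).
So the stationary probability of Product is 0.2818.

0.2818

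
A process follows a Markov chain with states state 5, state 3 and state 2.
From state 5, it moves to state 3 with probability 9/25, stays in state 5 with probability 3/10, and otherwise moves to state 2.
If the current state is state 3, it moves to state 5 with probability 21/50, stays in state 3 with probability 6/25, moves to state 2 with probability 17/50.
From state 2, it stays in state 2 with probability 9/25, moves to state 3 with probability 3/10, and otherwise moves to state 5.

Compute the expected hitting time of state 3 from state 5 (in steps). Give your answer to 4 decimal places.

Let t(s) be the expected number of steps to first reach state 3 from state s, with t(state 3) = 0. Conditioning on the first step:
t(state 5) = 1 + 0.3·t(state 5) + 0.34·t(state 2)
t(state 2) = 1 + 0.34·t(state 5) + 0.36·t(state 2)
Solving: t(state 5) = 2.9483, t(state 2) = 3.1288.
Expected steps from state 5 to state 3: 2.9483.

2.9483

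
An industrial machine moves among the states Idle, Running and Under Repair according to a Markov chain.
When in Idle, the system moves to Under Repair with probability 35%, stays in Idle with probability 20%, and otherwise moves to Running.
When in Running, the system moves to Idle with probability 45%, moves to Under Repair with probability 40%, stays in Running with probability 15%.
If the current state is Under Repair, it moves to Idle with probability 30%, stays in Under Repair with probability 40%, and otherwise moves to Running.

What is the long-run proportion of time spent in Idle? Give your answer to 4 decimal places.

0.3139

Let the stationary distribution be π with π = πP and π_1 + π_2 + π_3 = 1.
π_1 = 0.2·π_1 + 0.45·π_2 + 0.3·π_3
π_2 = 0.45·π_1 + 0.15·π_2 + 0.3·π_3
Solving with the normalization constraint gives π = (0.3139, 0.3018, 0.3843).
So the stationary probability of Idle is 0.3139.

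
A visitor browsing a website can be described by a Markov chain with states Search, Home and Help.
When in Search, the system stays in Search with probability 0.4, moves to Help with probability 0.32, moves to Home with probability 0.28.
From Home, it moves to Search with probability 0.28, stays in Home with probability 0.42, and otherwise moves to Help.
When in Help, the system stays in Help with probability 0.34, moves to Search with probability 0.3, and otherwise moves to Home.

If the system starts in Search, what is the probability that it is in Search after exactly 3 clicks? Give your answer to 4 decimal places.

0.3265

Propagate the distribution vector 3 clicks from Search.
After 0 clicks: (1.0000, 0.0000, 0.0000)
After 1 click: (0.4000, 0.2800, 0.3200)
After 2 clicks: (0.3344, 0.3448, 0.3208)
After 3 clicks: (0.3265, 0.3539, 0.3195)
P(in Search after 3 clicks) = 0.3265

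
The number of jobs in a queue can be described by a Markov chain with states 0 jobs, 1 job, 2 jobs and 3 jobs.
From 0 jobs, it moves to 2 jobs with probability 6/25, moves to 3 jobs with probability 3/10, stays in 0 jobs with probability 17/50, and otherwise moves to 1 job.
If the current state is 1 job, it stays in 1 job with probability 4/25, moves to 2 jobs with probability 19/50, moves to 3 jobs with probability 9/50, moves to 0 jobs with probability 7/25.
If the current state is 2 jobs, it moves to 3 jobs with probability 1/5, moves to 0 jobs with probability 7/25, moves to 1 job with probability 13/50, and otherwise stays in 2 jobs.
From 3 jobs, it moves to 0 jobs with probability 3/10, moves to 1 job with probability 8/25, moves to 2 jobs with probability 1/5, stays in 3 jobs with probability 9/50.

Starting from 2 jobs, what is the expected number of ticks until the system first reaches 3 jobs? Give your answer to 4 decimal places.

4.4283

Let t(s) be the expected number of ticks to first reach 3 jobs from state s, with t(3 jobs) = 0. Conditioning on the first tick:
t(0 jobs) = 1 + 0.34·t(0 jobs) + 0.12·t(1 job) + 0.24·t(2 jobs)
t(1 job) = 1 + 0.28·t(0 jobs) + 0.16·t(1 job) + 0.38·t(2 jobs)
t(2 jobs) = 1 + 0.28·t(0 jobs) + 0.26·t(1 job) + 0.26·t(2 jobs)
Solving: t(0 jobs) = 3.9452, t(1 job) = 4.5089, t(2 jobs) = 4.4283.
Expected ticks from 2 jobs to 3 jobs: 4.4283.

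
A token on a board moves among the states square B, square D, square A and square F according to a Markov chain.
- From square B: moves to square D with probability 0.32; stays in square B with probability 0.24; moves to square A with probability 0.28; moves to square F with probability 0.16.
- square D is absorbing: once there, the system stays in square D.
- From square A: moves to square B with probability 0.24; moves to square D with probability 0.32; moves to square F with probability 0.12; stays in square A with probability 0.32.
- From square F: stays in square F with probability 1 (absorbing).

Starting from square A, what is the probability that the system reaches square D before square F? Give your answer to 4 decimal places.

Let h(s) be the probability of absorption at square D starting from transient state s. Then h(square D) = 1 and h(square F) = 0. By first-step analysis:
h(square B) = 0.24·h(square B) + 0.32·1 + 0.28·h(square A) + 0.16·0
h(square A) = 0.24·h(square B) + 0.32·1 + 0.32·h(square A) + 0.12·0
Solving: h(square B) = 0.6833, h(square A) = 0.7117.
Starting from square A, the probability is 0.7117.

0.7117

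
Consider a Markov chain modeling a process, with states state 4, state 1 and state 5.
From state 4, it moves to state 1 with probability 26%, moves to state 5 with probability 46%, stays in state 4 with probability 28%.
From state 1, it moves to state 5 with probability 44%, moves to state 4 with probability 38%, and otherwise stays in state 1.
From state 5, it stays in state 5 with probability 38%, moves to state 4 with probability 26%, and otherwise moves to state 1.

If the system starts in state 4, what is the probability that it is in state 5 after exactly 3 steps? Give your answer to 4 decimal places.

0.4209

Propagate the distribution vector 3 steps from state 4.
After 0 steps: (1.0000, 0.0000, 0.0000)
After 1 step: (0.2800, 0.2600, 0.4600)
After 2 steps: (0.2968, 0.2852, 0.4180)
After 3 steps: (0.3002, 0.2790, 0.4209)
P(in state 5 after 3 steps) = 0.4209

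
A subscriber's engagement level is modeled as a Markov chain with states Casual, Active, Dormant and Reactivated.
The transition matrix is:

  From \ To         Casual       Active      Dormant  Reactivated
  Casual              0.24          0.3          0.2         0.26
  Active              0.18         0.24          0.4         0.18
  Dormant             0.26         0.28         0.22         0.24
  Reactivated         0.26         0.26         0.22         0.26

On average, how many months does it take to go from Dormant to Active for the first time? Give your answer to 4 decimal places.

3.5702

Let t(s) be the expected number of months to first reach Active from state s, with t(Active) = 0. Conditioning on the first month:
t(Casual) = 1 + 0.24·t(Casual) + 0.2·t(Dormant) + 0.26·t(Reactivated)
t(Dormant) = 1 + 0.26·t(Casual) + 0.22·t(Dormant) + 0.24·t(Reactivated)
t(Reactivated) = 1 + 0.26·t(Casual) + 0.22·t(Dormant) + 0.26·t(Reactivated)
Solving: t(Casual) = 3.5016, t(Dormant) = 3.5702, t(Reactivated) = 3.6431.
Expected months from Dormant to Active: 3.5702.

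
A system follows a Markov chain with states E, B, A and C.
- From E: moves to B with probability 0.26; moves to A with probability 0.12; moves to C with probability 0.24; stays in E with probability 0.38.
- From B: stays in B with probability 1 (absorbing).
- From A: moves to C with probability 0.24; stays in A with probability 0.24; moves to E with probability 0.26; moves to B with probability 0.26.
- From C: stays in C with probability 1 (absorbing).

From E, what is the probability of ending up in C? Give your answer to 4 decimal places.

Let h(s) be the probability of absorption at C starting from transient state s. Then h(C) = 1 and h(B) = 0. By first-step analysis:
h(E) = 0.38·h(E) + 0.26·0 + 0.12·h(A) + 0.24·1
h(A) = 0.26·h(E) + 0.26·0 + 0.24·h(A) + 0.24·1
Solving: h(E) = 0.4800, h(A) = 0.4800.
Starting from E, the probability is 0.4800.

0.4800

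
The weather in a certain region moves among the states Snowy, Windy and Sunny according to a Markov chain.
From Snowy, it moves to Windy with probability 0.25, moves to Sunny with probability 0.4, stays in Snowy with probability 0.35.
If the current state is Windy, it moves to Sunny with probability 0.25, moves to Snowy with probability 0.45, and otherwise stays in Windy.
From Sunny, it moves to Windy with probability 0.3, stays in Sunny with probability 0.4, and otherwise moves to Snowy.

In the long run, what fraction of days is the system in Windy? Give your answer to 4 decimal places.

0.2820

Let the stationary distribution be π with π = πP and π_1 + π_2 + π_3 = 1.
π_1 = 0.35·π_1 + 0.45·π_2 + 0.3·π_3
π_2 = 0.25·π_1 + 0.3·π_2 + 0.3·π_3
Solving with the normalization constraint gives π = (0.3603, 0.2820, 0.3577).
So the stationary probability of Windy is 0.2820.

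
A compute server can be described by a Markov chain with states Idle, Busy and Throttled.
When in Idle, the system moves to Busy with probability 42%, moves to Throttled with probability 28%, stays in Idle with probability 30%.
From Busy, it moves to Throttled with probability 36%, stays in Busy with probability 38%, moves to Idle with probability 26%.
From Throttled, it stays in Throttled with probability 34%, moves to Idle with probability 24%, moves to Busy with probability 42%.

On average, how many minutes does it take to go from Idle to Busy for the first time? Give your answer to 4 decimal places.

Let t(s) be the expected number of minutes to first reach Busy from state s, with t(Busy) = 0. Conditioning on the first minute:
t(Idle) = 1 + 0.3·t(Idle) + 0.28·t(Throttled)
t(Throttled) = 1 + 0.24·t(Idle) + 0.34·t(Throttled)
Solving: t(Idle) = 2.3810, t(Throttled) = 2.3810.
Expected minutes from Idle to Busy: 2.3810.

2.3810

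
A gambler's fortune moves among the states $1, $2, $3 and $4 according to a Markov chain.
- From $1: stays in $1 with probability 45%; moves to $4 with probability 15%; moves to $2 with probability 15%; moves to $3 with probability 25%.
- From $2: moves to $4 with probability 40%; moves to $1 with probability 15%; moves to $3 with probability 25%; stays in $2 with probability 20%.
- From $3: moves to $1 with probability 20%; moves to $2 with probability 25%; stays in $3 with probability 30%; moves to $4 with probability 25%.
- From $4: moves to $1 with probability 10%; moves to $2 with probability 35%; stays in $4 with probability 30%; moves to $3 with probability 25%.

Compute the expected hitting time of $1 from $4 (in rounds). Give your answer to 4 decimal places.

7.1231

Let t(s) be the expected number of rounds to first reach $1 from state s, with t($1) = 0. Conditioning on the first round:
t($2) = 1 + 0.2·t($2) + 0.25·t($3) + 0.4·t($4)
t($3) = 1 + 0.25·t($2) + 0.3·t($3) + 0.25·t($4)
t($4) = 1 + 0.35·t($2) + 0.25·t($3) + 0.3·t($4)
Solving: t($2) = 6.8134, t($3) = 6.4059, t($4) = 7.1231.
Expected rounds from $4 to $1: 7.1231.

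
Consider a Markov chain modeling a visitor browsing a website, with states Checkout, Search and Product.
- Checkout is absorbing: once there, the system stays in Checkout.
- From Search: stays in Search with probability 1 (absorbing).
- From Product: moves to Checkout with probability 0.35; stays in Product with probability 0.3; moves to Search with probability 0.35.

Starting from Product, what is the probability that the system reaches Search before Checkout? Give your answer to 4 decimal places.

Let h(s) be the probability of absorption at Search starting from transient state s. Then h(Search) = 1 and h(Checkout) = 0. By first-step analysis:
h(Product) = 0.35·0 + 0.35·1 + 0.3·h(Product)
Solving: h(Product) = 0.5000.
Starting from Product, the probability is 0.5000.

0.5000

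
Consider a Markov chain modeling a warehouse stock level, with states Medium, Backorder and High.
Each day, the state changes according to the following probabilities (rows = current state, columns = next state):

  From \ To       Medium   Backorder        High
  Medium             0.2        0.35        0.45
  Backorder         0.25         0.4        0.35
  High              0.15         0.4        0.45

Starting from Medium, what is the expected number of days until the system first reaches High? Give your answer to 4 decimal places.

2.4204

Let t(s) be the expected number of days to first reach High from state s, with t(High) = 0. Conditioning on the first day:
t(Medium) = 1 + 0.2·t(Medium) + 0.35·t(Backorder)
t(Backorder) = 1 + 0.25·t(Medium) + 0.4·t(Backorder)
Solving: t(Medium) = 2.4204, t(Backorder) = 2.6752.
Expected days from Medium to High: 2.4204.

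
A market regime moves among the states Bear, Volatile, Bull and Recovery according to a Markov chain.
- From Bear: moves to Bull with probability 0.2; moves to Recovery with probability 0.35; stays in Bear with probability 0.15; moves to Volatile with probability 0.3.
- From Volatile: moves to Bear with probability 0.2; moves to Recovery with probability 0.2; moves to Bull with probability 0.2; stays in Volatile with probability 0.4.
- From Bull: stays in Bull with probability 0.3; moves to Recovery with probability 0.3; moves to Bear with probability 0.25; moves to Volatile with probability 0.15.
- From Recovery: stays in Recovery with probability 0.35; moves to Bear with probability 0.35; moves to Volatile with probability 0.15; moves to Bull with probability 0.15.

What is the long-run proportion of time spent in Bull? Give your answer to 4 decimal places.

0.2054

Let the stationary distribution be π with π = πP and π_1 + π_2 + π_3 + π_4 = 1.
π_1 = 0.15·π_1 + 0.2·π_2 + 0.25·π_3 + 0.35·π_4
π_2 = 0.3·π_1 + 0.4·π_2 + 0.15·π_3 + 0.15·π_4
π_3 = 0.2·π_1 + 0.2·π_2 + 0.3·π_3 + 0.15·π_4
Solving with the normalization constraint gives π = (0.2435, 0.2487, 0.2054, 0.3024).
So the stationary probability of Bull is 0.2054.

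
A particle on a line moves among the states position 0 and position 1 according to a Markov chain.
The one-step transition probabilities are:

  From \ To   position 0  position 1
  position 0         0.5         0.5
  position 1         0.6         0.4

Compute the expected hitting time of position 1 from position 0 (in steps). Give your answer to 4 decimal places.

2.0000

Let t(s) be the expected number of steps to first reach position 1 from state s, with t(position 1) = 0. Conditioning on the first step:
t(position 0) = 1 + 0.5·t(position 0)
Solving: t(position 0) = 2.0000.
Expected steps from position 0 to position 1: 2.0000.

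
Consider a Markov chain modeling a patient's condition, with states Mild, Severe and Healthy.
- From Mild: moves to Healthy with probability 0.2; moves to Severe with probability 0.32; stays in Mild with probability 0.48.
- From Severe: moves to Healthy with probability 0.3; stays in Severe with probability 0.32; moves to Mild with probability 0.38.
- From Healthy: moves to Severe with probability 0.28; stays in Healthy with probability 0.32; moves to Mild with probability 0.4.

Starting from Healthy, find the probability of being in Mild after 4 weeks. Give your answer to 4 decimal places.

0.4281

Propagate the distribution vector 4 weeks from Healthy.
After 0 weeks: (0.0000, 0.0000, 1.0000)
After 1 week: (0.4000, 0.2800, 0.3200)
After 2 weeks: (0.4264, 0.3072, 0.2664)
After 3 weeks: (0.4280, 0.3093, 0.2627)
After 4 weeks: (0.4281, 0.3095, 0.2625)
P(in Mild after 4 weeks) = 0.4281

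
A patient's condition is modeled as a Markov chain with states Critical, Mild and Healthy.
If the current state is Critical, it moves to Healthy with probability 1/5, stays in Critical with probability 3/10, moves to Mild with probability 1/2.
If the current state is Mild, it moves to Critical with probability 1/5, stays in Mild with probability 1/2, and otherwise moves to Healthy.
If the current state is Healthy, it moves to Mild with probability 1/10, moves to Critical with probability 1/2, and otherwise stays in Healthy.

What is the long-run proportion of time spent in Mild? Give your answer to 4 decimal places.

0.3810

Let the stationary distribution be π with π = πP and π_1 + π_2 + π_3 = 1.
π_1 = 0.3·π_1 + 0.2·π_2 + 0.5·π_3
π_2 = 0.5·π_1 + 0.5·π_2 + 0.1·π_3
Solving with the normalization constraint gives π = (0.3214, 0.3810, 0.2976).
So the stationary probability of Mild is 0.3810.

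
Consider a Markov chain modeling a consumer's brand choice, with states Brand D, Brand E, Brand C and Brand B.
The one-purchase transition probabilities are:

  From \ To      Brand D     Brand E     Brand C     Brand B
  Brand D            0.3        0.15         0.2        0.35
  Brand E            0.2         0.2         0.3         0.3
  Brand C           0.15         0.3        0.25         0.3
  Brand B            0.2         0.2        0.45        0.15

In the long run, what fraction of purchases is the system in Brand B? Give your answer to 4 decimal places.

Let the stationary distribution be π with π = πP and π_1 + π_2 + π_3 + π_4 = 1.
π_1 = 0.3·π_1 + 0.2·π_2 + 0.15·π_3 + 0.2·π_4
π_2 = 0.15·π_1 + 0.2·π_2 + 0.3·π_3 + 0.2·π_4
π_3 = 0.2·π_1 + 0.3·π_2 + 0.25·π_3 + 0.45·π_4
Solving with the normalization constraint gives π = (0.2053, 0.2202, 0.3047, 0.2698).
So the stationary probability of Brand B is 0.2698.

0.2698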